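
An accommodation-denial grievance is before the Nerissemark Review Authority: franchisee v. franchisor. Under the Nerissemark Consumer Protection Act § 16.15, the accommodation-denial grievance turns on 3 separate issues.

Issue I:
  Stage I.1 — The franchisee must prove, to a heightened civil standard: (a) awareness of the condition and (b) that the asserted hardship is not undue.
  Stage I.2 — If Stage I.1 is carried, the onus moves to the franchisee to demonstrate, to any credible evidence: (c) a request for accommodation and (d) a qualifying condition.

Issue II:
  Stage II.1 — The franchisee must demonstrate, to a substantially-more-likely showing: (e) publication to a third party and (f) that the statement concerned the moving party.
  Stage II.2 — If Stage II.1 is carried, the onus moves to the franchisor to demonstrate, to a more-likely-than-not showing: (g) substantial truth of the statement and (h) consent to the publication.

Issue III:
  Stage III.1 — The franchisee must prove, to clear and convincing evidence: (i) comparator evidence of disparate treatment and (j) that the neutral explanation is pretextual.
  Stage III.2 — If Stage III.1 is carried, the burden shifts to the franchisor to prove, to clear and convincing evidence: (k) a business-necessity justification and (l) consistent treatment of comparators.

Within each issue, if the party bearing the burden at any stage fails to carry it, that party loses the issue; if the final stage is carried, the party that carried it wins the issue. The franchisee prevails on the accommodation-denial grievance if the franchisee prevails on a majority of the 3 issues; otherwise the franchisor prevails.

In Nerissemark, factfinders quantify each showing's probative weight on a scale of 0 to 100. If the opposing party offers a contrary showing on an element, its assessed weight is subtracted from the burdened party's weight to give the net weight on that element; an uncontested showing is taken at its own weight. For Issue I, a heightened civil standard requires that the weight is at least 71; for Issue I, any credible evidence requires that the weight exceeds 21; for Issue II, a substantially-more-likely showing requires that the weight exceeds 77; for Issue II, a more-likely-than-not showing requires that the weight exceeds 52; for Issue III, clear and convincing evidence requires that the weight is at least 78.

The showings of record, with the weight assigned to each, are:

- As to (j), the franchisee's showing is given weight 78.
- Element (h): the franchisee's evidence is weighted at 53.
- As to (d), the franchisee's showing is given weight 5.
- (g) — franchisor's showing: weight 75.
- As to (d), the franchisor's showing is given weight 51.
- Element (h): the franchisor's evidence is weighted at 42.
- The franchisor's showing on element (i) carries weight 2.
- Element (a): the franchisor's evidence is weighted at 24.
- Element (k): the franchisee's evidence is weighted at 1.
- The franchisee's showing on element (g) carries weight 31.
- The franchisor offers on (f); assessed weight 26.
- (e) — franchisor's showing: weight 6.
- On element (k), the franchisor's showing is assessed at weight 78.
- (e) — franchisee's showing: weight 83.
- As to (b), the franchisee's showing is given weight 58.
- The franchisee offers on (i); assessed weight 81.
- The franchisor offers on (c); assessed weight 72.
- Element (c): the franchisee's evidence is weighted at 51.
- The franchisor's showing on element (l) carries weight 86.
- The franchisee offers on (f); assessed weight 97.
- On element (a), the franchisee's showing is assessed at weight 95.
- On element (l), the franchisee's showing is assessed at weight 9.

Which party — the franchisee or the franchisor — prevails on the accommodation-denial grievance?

— Issue I —
At Stage I.1 the franchisee must meet a heightened civil standard (weight is at least 71): on (a) the weight is 95 less the opposing 24 gives net 71, ≥ 71, so (a) meets the standard; on (b) the weight is 58, which does not reach 71, so (b) does not meet the standard.
  The franchisee does not carry Stage I.1.
The franchisor prevails on this issue.
— Issue II —
Stage II.1 — burden on franchisee; standard: a substantially-more-likely showing (weight exceeds 77).
    (e): 83 − 6 = 77 ≤ 77 [not met]
    (f): 97 − 26 = 71 ≤ 77 [not met]
  Stage II.1 not carried; the franchisee fails its burden.
The franchisor prevails on this issue.
— Issue III —
Stage III.1 — burden on franchisee; standard: clear and convincing evidence (weight is at least 78).
    (i): 81 − 2 = 79 ≥ 78 [met]
    (j): 78 ≥ 78 [met]
  Stage III.1 carried; the burden shifts to the franchisor.
Stage III.2 — burden on franchisor; standard: clear and convincing evidence (weight is at least 78).
    (k): 78 − 1 = 77 < 78 [not met]
    (l): 86 − 9 = 77 < 78 [not met]
  Stage III.2 not carried; the franchisor fails its burden.
So the franchisee prevails on this issue.
Per-issue: Issue I → franchisor; Issue II → franchisor; Issue III → franchisee. The franchisee must prevail on a majority of issues; overall, the franchisor prevails.

franchisor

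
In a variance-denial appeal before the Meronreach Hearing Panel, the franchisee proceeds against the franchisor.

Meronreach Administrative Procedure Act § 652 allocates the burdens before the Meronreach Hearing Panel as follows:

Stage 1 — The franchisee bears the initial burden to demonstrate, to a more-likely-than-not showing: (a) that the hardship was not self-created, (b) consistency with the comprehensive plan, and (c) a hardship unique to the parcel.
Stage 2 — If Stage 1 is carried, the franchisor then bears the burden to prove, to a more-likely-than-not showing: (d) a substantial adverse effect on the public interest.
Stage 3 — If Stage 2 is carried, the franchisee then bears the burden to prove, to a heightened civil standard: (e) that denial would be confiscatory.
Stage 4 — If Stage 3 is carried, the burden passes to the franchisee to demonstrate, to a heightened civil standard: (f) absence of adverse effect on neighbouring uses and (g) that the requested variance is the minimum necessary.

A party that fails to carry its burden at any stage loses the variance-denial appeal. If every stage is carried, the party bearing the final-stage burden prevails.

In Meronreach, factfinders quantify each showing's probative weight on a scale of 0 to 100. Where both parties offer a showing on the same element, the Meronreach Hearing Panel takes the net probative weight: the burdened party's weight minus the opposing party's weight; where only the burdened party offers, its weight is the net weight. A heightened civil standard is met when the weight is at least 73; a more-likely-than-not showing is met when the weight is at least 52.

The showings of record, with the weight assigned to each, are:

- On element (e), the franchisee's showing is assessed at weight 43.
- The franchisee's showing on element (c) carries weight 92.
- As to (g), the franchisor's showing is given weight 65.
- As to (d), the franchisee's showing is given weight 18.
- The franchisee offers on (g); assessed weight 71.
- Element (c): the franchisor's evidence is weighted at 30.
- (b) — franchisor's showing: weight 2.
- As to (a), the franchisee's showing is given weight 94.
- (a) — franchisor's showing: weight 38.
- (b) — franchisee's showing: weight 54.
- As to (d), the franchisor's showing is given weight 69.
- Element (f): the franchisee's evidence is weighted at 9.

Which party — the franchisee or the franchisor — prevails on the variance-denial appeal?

At Stage 1 the franchisee must meet a more-likely-than-not showing (weight is at least 52): on (a) the weight is 94 less the opposing 38 gives net 56, ≥ 52, so (a) meets the standard; on (b) the weight is 54 less the opposing 2 gives net 52, ≥ 52, so (b) meets the standard; on (c) the weight is 92 less the opposing 30 gives net 62, which does reach 52, so (c) meets the standard.
  Stage 1 is satisfied; the onus moves to the franchisor.
At Stage 2 the franchisor must meet a more-likely-than-not showing (weight is at least 52): on (d) the weight is 69 less the opposing 18 gives net 51, which does not reach 52, so (d) does not meet the standard.
  The franchisor does not carry Stage 2.
The analysis ends at Stage 2; the franchisee prevails.

franchisee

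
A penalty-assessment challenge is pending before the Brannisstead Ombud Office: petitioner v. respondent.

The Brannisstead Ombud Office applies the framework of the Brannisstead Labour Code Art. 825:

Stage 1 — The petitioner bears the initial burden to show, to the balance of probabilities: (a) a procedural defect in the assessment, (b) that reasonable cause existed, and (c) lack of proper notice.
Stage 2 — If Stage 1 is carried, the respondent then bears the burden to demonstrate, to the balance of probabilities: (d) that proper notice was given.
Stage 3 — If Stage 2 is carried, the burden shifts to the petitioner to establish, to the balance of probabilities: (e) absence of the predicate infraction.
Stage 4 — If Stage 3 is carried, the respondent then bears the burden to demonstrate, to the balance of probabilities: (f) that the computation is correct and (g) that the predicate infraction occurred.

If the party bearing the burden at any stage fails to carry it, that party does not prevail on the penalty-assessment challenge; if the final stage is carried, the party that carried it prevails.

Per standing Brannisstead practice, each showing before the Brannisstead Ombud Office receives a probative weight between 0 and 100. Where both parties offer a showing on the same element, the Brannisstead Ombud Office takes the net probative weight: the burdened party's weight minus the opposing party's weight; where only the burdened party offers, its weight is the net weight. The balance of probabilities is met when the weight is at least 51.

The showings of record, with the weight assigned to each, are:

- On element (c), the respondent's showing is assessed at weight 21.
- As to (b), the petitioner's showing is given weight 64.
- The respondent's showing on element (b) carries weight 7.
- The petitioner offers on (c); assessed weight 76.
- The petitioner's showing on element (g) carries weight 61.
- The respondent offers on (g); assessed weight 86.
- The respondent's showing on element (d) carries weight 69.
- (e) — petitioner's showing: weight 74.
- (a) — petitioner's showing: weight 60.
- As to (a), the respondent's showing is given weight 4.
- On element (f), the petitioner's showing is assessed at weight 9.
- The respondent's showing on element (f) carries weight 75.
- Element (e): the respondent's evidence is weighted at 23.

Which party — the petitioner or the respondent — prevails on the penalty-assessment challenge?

petitioner

Stage 1 (petitioner, the balance of probabilities, weight is at least 51): (a) net 60−4=56 ≥ 51 — meets; (b) net 64−7=57 ≥ 51 — meets; (c) net 76−21=55 ≥ 51 — meets.
  All elements met. The burden passes to the respondent.
Stage 2 (respondent, the balance of probabilities, weight is at least 51): (d) 69 ≥ 51 — meets.
  Stage 2 is satisfied; the onus moves to the petitioner.
Stage 3 (petitioner, the balance of probabilities, weight is at least 51): (e) net 74−23=51 ≥ 51 — meets.
  The petitioner carries Stage 3; the respondent now bears the burden.
Stage 4 (respondent, the balance of probabilities, weight is at least 51): (f) net 75−9=66 ≥ 51 — meets; (g) net 86−61=25 < 51 — fails.
  Not every element is met, so the respondent fails to carry Stage 4.
The analysis ends at Stage 4; the petitioner prevails.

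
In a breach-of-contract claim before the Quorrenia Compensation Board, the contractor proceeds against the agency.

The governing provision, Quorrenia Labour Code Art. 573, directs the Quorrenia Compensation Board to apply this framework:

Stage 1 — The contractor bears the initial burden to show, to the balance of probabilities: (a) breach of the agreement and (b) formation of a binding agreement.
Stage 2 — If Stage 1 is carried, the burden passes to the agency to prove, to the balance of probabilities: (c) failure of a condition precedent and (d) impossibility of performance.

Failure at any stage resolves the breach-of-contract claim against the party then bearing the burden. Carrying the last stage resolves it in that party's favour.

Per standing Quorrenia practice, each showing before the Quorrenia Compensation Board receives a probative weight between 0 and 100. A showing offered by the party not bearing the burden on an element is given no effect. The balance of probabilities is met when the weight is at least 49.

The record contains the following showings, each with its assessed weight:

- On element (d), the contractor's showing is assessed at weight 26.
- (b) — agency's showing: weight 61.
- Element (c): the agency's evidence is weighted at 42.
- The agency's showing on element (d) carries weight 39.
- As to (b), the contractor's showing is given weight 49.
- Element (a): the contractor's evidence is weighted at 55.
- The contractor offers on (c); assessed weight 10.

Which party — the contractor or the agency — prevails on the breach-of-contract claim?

contractor

At Stage 1 the contractor must meet the balance of probabilities (weight is at least 49): on (a) the weight is 55, ≥ 49, so (a) meets the standard; on (b) the weight is 49 (the agency's 61 is given no effect), which does reach 49, so (b) meets the standard.
  All elements met. The burden passes to the agency.
At Stage 2 the agency must meet the balance of probabilities (weight is at least 49): on (c) the weight is 42 (the contractor's 10 is given no effect), which does not reach 49, so (c) does not meet the standard; on (d) the weight is 39 (the contractor's 26 is given no effect), < 49, so (d) does not meet the standard.
  Stage 2 not carried; the agency fails its burden.
The contractor prevails.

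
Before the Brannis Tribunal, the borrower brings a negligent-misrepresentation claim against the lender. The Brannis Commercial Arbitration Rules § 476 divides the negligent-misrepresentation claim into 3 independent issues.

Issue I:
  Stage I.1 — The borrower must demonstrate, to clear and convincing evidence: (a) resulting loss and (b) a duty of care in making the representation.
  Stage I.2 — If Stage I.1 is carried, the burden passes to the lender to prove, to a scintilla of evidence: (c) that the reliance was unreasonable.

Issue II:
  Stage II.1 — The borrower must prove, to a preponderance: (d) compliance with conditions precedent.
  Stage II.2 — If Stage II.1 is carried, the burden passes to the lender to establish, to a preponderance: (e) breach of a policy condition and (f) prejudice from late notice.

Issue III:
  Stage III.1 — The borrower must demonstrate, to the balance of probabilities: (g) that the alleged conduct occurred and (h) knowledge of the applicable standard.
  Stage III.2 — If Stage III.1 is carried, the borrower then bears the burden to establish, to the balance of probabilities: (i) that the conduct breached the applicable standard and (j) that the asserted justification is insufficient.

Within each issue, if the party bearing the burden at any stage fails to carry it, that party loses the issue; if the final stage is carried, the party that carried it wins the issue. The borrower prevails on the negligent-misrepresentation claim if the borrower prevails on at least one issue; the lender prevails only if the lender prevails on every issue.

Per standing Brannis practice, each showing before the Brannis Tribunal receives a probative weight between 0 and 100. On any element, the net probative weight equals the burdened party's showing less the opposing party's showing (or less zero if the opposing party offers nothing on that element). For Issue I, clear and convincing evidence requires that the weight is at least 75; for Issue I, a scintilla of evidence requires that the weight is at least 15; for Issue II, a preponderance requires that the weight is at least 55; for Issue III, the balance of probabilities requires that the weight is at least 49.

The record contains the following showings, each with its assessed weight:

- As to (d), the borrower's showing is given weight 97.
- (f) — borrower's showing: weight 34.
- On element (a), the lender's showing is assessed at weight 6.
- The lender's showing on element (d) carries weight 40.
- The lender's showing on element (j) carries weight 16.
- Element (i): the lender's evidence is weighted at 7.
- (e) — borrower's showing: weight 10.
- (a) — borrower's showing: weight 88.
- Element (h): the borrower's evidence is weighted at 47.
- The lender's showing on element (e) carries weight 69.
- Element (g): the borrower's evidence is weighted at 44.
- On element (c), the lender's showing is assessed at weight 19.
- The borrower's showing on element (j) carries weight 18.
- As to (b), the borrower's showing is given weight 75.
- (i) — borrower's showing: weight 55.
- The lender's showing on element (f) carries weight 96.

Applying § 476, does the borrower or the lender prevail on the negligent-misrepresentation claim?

lender

— Issue I —
At Stage I.1 the borrower must meet clear and convincing evidence (weight is at least 75): on (a) the weight is 88 less the opposing 6 gives net 82, which does reach 75, so (a) meets the standard; on (b) the weight is 75, ≥ 75, so (b) meets the standard.
  Stage I.1 carried; the burden shifts to the lender.
At Stage I.2 the lender must meet a scintilla of evidence (weight is at least 15): on (c) the weight is 19, which does reach 15, so (c) meets the standard.
  Stage I.2 carried; the final stage is satisfied.
Every stage carried; the lender prevails on this issue.
— Issue II —
At Stage II.1 the borrower must meet a preponderance (weight is at least 55): on (d) the weight is 97 less the opposing 40 gives net 57, which does reach 55, so (d) meets the standard.
  Stage II.1 is satisfied; the onus moves to the lender.
At Stage II.2 the lender must meet a preponderance (weight is at least 55): on (e) the weight is 69 less the opposing 10 gives net 59, which does reach 55, so (e) meets the standard; on (f) the weight is 96 less the opposing 34 gives net 62, ≥ 55, so (f) meets the standard.
  All elements met at the final stage.
Every stage carried; the lender prevails on this issue.
— Issue III —
At Stage III.1 the borrower must meet the balance of probabilities (weight is at least 49): on (g) the weight is 44, which does not reach 49, so (g) does not meet the standard; on (h) the weight is 47, < 49, so (h) does not meet the standard.
  The borrower does not carry Stage III.1.
So the lender prevails on this issue.
Per-issue: Issue I → lender; Issue II → lender; Issue III → lender. The borrower must prevail on at least one issue; overall, the lender prevails.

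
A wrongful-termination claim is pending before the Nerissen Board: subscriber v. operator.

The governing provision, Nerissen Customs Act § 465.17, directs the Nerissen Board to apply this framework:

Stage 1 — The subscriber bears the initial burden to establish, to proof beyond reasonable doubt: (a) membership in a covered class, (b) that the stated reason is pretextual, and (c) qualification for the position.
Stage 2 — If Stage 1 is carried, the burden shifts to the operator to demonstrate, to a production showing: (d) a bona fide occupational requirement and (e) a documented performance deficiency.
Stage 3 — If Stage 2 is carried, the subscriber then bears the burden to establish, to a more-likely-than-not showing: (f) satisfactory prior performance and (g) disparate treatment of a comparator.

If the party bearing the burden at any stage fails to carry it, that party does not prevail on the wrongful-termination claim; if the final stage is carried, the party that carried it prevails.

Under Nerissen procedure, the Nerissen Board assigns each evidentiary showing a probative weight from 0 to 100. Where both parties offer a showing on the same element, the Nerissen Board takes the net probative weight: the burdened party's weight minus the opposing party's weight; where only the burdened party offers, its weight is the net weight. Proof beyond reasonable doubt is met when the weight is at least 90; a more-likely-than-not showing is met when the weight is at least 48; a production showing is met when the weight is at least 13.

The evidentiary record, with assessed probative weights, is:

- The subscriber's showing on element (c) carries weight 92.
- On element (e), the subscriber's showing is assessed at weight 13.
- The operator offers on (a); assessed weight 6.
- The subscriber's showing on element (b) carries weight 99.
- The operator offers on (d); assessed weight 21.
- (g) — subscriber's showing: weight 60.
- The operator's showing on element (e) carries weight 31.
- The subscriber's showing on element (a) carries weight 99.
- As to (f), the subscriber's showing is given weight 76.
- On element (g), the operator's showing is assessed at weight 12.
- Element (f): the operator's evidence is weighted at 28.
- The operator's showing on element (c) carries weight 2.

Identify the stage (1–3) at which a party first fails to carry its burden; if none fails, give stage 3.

stage 3

Stage 1 — burden on subscriber; standard: proof beyond reasonable doubt (weight is at least 90).
    (a): 99 − 6 = 93 ≥ 90 [met]
    (b): 99 ≥ 90 [met]
    (c): 92 − 2 = 90 ≥ 90 [met]
  Stage 1 carried; the burden shifts to the operator.
Stage 2 — burden on operator; standard: a production showing (weight is at least 13).
    (d): 21 ≥ 13 [met]
    (e): 31 − 13 = 18 ≥ 13 [met]
  Stage 2 is satisfied; the onus moves to the subscriber.
Stage 3 — burden on subscriber; standard: a more-likely-than-not showing (weight is at least 48).
    (f): 76 − 28 = 48 ≥ 48 [met]
    (g): 60 − 12 = 48 ≥ 48 [met]
  All elements met at the final stage.
With every stage satisfied, the subscriber prevails.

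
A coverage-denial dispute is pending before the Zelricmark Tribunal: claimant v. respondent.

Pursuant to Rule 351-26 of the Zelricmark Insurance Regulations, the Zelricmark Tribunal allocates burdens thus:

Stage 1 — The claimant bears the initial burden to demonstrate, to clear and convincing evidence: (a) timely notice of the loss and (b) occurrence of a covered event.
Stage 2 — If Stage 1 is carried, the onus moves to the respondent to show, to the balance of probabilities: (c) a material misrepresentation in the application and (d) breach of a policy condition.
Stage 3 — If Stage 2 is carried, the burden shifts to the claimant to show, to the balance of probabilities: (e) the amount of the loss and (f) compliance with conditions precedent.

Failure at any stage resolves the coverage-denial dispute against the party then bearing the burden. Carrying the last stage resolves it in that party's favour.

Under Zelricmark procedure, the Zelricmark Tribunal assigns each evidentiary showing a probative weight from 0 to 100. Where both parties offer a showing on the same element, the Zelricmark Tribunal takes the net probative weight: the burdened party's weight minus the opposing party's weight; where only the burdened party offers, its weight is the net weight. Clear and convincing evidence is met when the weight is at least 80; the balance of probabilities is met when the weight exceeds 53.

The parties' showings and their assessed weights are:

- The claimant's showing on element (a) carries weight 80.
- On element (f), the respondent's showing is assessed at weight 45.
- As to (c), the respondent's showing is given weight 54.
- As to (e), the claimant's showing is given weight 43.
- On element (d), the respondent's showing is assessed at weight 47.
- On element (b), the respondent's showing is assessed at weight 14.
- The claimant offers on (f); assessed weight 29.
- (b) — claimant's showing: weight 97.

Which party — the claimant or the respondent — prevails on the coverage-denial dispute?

claimant

At Stage 1 the claimant must meet clear and convincing evidence (weight is at least 80): on (a) the weight is 80, ≥ 80, so (a) meets the standard; on (b) the weight is 97 less the opposing 14 gives net 83, which does reach 80, so (b) meets the standard.
  The claimant carries Stage 1; the respondent now bears the burden.
At Stage 2 the respondent must meet the balance of probabilities (weight exceeds 53): on (c) the weight is 54, which does exceed 53, so (c) meets the standard; on (d) the weight is 47, which does not exceed 53, so (d) does not meet the standard.
  The respondent does not carry Stage 2.
So the claimant prevails.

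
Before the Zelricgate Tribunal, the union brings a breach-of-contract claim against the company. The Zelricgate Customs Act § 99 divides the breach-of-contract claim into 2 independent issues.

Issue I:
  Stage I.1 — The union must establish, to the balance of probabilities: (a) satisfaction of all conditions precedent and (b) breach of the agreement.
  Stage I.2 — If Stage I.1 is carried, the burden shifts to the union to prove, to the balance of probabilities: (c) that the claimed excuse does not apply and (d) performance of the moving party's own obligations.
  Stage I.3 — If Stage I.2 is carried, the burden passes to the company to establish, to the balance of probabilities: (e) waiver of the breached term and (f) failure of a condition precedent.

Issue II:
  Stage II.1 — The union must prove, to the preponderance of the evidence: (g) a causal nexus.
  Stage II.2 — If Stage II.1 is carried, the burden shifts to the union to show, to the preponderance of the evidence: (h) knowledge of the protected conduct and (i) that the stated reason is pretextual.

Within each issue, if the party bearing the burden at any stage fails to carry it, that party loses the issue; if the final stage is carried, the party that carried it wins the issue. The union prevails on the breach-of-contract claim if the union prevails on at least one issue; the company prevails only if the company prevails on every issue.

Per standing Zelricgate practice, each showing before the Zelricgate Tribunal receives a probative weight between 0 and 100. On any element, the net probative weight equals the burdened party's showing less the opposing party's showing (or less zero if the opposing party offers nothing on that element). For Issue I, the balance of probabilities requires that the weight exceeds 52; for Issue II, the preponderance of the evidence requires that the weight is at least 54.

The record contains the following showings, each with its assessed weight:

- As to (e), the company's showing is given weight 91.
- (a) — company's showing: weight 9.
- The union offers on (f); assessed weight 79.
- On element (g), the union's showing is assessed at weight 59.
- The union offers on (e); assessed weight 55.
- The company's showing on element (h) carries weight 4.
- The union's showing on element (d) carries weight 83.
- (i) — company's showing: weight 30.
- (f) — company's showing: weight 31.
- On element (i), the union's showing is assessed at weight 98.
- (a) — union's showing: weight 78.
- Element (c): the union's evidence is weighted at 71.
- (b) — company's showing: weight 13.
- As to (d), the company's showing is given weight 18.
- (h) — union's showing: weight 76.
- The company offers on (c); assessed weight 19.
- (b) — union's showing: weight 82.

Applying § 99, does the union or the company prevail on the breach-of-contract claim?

union

— Issue I —
Stage I.1 (union, the balance of probabilities, weight exceeds 52): (a) net 78−9=69 > 52 — meets; (b) net 82−13=69 > 52 — meets.
  Stage I.1 carried; the burden remains with the union.
Stage I.2 (union, the balance of probabilities, weight exceeds 52): (c) net 71−19=52 ≤ 52 — fails; (d) net 83−18=65 > 52 — meets.
  Stage I.2 not carried; the union fails its burden.
The analysis ends at Stage I.2; the company prevails on this issue.
— Issue II —
Stage II.1 (union, the preponderance of the evidence, weight is at least 54): (g) 59 ≥ 54 — meets.
  All elements met. The union retains the burden for Stage II.2.
Stage II.2 (union, the preponderance of the evidence, weight is at least 54): (h) net 76−4=72 ≥ 54 — meets; (i) net 98−30=68 ≥ 54 — meets.
  All elements met at the final stage.
All stages carried — the union prevails on this issue.
Per-issue: Issue I → company; Issue II → union. The union must prevail on at least one issue; overall, the union prevails.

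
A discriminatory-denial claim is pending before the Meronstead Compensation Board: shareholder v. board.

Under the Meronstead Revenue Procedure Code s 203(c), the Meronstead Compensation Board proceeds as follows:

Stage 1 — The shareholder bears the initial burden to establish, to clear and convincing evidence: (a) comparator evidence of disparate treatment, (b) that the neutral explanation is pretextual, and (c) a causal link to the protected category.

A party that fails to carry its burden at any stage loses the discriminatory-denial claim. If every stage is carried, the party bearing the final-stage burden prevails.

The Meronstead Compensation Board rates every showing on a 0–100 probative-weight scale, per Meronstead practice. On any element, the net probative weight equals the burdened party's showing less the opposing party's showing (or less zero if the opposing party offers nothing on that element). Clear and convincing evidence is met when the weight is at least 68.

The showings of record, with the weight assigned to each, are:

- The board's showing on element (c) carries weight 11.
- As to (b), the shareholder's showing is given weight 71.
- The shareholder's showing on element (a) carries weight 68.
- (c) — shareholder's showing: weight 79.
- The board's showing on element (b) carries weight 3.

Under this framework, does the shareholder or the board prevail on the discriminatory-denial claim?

shareholder

Stage 1 (shareholder, clear and convincing evidence, weight is at least 68): (a) 68 ≥ 68 — meets; (b) net 71−3=68 ≥ 68 — meets; (c) net 79−11=68 ≥ 68 — meets.
  All elements met at the final stage.
Every stage carried; the shareholder prevails.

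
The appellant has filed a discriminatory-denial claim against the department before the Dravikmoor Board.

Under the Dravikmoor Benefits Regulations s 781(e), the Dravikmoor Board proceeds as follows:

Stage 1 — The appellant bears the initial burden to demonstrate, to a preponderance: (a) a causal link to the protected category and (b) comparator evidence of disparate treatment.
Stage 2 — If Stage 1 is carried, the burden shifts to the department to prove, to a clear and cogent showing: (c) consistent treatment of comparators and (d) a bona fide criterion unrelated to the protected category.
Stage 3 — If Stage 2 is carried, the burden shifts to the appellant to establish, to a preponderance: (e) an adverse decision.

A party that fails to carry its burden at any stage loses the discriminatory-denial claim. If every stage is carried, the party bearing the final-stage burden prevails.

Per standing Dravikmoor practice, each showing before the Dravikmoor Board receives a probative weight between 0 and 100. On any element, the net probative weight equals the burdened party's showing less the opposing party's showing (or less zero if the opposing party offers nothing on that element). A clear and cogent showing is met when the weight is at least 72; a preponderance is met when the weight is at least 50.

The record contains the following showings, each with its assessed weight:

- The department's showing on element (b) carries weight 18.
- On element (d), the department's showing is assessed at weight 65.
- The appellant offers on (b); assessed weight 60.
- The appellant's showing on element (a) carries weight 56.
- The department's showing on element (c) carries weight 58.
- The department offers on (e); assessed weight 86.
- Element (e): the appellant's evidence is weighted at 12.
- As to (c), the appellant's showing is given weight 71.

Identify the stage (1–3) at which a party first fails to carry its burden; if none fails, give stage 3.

Stage 1 (appellant, a preponderance, weight is at least 50): (a) 56 ≥ 50 — meets; (b) net 60−18=42 < 50 — fails.
  The appellant does not carry Stage 1.
The analysis ends at Stage 1; the department prevails.

stage 1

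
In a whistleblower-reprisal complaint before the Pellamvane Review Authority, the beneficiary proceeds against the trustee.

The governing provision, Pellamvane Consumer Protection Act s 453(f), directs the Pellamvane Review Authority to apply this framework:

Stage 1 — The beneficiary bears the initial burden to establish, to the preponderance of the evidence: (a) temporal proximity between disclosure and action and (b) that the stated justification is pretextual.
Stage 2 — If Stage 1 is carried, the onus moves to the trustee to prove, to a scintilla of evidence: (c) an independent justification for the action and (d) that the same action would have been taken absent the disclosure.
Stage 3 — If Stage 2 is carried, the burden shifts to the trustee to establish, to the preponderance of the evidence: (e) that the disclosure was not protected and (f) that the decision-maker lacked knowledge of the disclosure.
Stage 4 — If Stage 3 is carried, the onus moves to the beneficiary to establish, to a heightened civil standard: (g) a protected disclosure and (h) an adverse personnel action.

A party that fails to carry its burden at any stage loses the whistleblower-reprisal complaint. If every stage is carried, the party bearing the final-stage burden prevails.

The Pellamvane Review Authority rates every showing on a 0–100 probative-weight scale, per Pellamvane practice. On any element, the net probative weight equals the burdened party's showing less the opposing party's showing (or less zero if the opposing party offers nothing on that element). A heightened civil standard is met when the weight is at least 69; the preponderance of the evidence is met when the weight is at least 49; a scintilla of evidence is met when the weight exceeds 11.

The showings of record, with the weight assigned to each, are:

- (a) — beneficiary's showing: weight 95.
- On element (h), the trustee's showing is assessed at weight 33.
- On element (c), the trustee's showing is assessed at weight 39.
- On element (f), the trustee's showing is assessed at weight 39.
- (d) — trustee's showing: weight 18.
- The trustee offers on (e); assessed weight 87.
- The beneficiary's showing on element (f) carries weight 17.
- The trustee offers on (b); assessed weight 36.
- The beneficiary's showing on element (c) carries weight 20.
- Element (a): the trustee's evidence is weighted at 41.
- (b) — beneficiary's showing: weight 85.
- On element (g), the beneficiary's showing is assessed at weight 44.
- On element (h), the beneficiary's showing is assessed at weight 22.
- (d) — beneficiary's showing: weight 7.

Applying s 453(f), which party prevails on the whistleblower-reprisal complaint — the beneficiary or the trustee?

beneficiary

Stage 1 (beneficiary, the preponderance of the evidence, weight is at least 49): (a) net 95−41=54 ≥ 49 — meets; (b) net 85−36=49 ≥ 49 — meets.
  Stage 1 is satisfied; the onus moves to the trustee.
Stage 2 (trustee, a scintilla of evidence, weight exceeds 11): (c) net 39−20=19 > 11 — meets; (d) net 18−7=11 ≤ 11 — fails.
  Stage 2 not carried; the trustee fails its burden.
So the beneficiary prevails.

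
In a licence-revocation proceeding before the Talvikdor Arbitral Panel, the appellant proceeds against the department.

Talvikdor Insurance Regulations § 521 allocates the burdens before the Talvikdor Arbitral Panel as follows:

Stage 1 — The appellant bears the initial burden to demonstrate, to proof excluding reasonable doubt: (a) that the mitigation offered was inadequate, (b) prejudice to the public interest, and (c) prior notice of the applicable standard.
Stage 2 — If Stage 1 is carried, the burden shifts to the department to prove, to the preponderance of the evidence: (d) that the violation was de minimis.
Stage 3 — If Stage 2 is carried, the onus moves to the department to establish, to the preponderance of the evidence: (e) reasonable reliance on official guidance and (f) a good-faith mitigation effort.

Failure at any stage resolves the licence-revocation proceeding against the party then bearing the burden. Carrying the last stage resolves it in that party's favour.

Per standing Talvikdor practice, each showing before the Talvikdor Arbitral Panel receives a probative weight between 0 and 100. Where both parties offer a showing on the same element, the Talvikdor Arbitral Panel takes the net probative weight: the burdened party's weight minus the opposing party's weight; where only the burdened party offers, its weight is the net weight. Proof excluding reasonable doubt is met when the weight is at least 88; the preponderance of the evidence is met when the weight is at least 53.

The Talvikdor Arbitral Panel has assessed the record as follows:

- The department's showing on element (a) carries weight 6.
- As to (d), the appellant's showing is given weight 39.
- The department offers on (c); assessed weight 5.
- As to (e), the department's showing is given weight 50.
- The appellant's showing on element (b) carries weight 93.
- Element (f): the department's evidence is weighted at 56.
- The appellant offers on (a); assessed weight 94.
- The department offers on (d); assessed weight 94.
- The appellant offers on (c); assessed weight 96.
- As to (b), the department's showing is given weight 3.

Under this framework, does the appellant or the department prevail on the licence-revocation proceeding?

At Stage 1 the appellant must meet proof excluding reasonable doubt (weight is at least 88): on (a) the weight is 94 less the opposing 6 gives net 88, ≥ 88, so (a) meets the standard; on (b) the weight is 93 less the opposing 3 gives net 90, ≥ 88, so (b) meets the standard; on (c) the weight is 96 less the opposing 5 gives net 91, which does reach 88, so (c) meets the standard.
  All elements met. The burden passes to the department.
At Stage 2 the department must meet the preponderance of the evidence (weight is at least 53): on (d) the weight is 94 less the opposing 39 gives net 55, ≥ 53, so (d) meets the standard.
  Stage 2 carried; the burden remains with the department.
At Stage 3 the department must meet the preponderance of the evidence (weight is at least 53): on (e) the weight is 50, which does not reach 53, so (e) does not meet the standard; on (f) the weight is 56, ≥ 53, so (f) meets the standard.
  Stage 3 not carried; the department fails its burden.
The appellant prevails.

appellant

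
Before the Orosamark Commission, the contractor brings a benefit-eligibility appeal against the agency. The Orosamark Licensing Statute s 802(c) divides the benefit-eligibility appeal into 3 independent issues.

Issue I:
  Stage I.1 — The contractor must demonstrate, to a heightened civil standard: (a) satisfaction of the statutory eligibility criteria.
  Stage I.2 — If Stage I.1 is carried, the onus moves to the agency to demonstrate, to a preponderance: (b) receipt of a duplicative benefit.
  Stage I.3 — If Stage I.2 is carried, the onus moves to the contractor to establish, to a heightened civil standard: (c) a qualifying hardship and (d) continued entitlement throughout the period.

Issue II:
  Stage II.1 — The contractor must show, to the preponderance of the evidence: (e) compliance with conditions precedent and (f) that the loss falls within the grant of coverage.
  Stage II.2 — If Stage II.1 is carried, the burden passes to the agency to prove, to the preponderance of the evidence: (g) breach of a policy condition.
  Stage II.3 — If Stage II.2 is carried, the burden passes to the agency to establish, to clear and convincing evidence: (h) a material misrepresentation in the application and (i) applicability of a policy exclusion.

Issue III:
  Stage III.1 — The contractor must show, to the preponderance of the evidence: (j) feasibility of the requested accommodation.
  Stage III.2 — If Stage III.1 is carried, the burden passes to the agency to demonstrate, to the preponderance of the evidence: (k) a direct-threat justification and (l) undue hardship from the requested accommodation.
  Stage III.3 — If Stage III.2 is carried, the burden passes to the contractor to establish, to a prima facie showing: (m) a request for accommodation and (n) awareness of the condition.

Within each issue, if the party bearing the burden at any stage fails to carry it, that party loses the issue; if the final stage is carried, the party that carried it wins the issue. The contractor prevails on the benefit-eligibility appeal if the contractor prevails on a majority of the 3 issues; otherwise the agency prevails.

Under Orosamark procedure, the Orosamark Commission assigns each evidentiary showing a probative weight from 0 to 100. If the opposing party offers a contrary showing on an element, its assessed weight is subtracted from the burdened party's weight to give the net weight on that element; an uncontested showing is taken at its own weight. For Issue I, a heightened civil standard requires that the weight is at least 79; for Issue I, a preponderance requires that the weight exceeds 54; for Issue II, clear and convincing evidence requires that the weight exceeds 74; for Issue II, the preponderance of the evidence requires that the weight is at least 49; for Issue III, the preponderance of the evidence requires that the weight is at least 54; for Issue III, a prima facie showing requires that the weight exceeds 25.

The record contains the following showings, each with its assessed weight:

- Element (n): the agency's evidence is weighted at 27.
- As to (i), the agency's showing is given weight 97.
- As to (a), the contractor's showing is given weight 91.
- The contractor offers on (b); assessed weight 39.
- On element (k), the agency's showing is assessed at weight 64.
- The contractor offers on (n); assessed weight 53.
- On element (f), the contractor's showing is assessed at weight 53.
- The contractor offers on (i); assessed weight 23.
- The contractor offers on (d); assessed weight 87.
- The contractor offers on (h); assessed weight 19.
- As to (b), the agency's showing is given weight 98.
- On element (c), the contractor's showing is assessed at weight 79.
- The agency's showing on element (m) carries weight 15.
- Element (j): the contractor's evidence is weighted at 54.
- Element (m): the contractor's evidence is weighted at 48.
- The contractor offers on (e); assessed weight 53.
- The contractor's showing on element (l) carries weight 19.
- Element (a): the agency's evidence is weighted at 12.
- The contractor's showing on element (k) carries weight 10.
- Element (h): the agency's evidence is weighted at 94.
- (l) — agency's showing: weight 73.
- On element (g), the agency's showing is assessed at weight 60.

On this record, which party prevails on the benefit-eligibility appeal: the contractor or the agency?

contractor

— Issue I —
At Stage I.1 the contractor must meet a heightened civil standard (weight is at least 79): on (a) the weight is 91 less the opposing 12 gives net 79, which does reach 79, so (a) meets the standard.
  Stage I.1 carried; the burden shifts to the agency.
At Stage I.2 the agency must meet a preponderance (weight exceeds 54): on (b) the weight is 98 less the opposing 39 gives net 59, which does exceed 54, so (b) meets the standard.
  Stage I.2 carried; the burden shifts to the contractor.
At Stage I.3 the contractor must meet a heightened civil standard (weight is at least 79): on (c) the weight is 79, which does reach 79, so (c) meets the standard; on (d) the weight is 87, ≥ 79, so (d) meets the standard.
  The contractor carries the last stage.
With every stage satisfied, the contractor prevails on this issue.
— Issue II —
At Stage II.1 the contractor must meet the preponderance of the evidence (weight is at least 49): on (e) the weight is 53, ≥ 49, so (e) meets the standard; on (f) the weight is 53, ≥ 49, so (f) meets the standard.
  All elements met. The burden passes to the agency.
At Stage II.2 the agency must meet the preponderance of the evidence (weight is at least 49): on (g) the weight is 60, which does reach 49, so (g) meets the standard.
  Stage II.2 is satisfied; the agency continues to bear the burden.
At Stage II.3 the agency must meet clear and convincing evidence (weight exceeds 74): on (h) the weight is 94 less the opposing 19 gives net 75, > 74, so (h) meets the standard; on (i) the weight is 97 less the opposing 23 gives net 74, which does not exceed 74, so (i) does not meet the standard.
  The agency does not carry Stage II.3.
The analysis ends at Stage II.3; the contractor prevails on this issue.
— Issue III —
Stage III.1 (contractor, the preponderance of the evidence, weight is at least 54): (j) 54 ≥ 54 — meets.
  Stage III.1 carried; the burden shifts to the agency.
Stage III.2 (agency, the preponderance of the evidence, weight is at least 54): (k) net 64−10=54 ≥ 54 — meets; (l) net 73−19=54 ≥ 54 — meets.
  The agency carries Stage III.2; the contractor now bears the burden.
Stage III.3 (contractor, a prima facie showing, weight exceeds 25): (m) net 48−15=33 > 25 — meets; (n) net 53−27=26 > 25 — meets.
  All elements met at the final stage.
Every stage carried; the contractor prevails on this issue.
Per-issue: Issue I → contractor; Issue II → contractor; Issue III → contractor. The contractor must prevail on a majority of issues; overall, the contractor prevails.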